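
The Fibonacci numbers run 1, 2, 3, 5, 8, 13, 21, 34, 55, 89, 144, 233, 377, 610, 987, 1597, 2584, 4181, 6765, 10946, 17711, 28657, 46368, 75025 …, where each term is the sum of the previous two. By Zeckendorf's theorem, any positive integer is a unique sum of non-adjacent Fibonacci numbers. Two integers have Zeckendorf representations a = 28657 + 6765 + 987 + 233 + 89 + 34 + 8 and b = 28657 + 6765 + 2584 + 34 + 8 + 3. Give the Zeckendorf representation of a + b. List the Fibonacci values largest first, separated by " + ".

46368 + 17711 + 6765 + 2584 + 987 + 377 + 21 + 8 + 3

The two numbers are 36773 and 38051, so their sum is 74824.
Greedy algorithm:
subtract 46368 from 74824: 28456 remains
subtract 17711 from 28456: 10745 remains
subtract 6765 from 10745: 3980 remains
subtract 2584 from 3980: 1396 remains
subtract 987 from 1396: 409 remains
subtract 377 from 409: 32 remains
subtract 21 from 32: 11 remains
subtract 8 from 11: 3 remains
subtract 3 from 3: 0 remains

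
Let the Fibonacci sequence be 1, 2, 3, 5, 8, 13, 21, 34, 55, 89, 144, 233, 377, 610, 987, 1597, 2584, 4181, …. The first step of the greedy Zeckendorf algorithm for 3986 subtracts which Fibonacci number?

2584 ≤ 3986 < 4181, so the largest Fibonacci number not exceeding 3986 is 2584.

2584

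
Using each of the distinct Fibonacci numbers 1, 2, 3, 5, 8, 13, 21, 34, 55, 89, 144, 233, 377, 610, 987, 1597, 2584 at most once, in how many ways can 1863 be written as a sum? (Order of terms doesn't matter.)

Each representation comes from the Zeckendorf form by replacing some F_k with F_{k−1} + F_{k−2} where possible.
1863 = 1597+233+21+8+3+1 = 1597+144+89+21+8+3+1 = 987+610+233+21+8+3+1 = … (5 more), for 8 in all.

8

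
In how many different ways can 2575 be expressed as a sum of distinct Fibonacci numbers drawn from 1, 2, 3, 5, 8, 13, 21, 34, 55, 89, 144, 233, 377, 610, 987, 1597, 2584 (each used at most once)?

6

2575 = 1597+610+233+89+34+8+3+1 = 1597+610+233+89+21+13+8+3+1 = 1597+610+233+55+34+21+13+8+3+1 = … (3 more), for 6 in all.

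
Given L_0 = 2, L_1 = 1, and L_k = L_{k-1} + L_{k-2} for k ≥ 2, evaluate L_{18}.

Iterating the recurrence up to L_{11} = 199 and L_{10} = 123:
L_{12} = L_{11} + L_{10} = 199 + 123 = 322
L_{13} = L_{12} + L_{11} = 322 + 199 = 521
L_{14} = L_{13} + L_{12} = 521 + 322 = 843
L_{15} = L_{14} + L_{13} = 843 + 521 = 1364
L_{16} = L_{15} + L_{14} = 1364 + 843 = 2207
L_{17} = L_{16} + L_{15} = 2207 + 1364 = 3571
L_{18} = L_{17} + L_{16} = 3571 + 2207 = 5778

5778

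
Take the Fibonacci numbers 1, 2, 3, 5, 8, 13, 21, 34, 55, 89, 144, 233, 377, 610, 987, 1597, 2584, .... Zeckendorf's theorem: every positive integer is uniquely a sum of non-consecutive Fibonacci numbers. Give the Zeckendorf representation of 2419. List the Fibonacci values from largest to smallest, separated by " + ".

1597 + 610 + 144 + 55 + 13

Greedily peel off the largest Fibonacci term at each step:
1597 ≤ 2419 < 2584, so take 1597; remainder 822
610 ≤ 822 < 987, so take 610; remainder 212
144 ≤ 212 < 233, so take 144; remainder 68
55 ≤ 68 < 89, so take 55; remainder 13
13 ≤ 13 < 21, so take 13; remainder 0
So 2419 = 1597 + 610 + 144 + 55 + 13, with no two terms consecutive in the sequence.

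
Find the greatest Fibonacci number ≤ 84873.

75025 ≤ 84873 < 121393, so the largest Fibonacci number not exceeding 84873 is 75025.

75025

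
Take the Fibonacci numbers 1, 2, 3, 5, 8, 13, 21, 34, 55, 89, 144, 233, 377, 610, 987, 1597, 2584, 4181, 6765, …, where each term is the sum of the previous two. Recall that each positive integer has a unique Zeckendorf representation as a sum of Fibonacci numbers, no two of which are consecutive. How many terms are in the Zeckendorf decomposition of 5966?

6

subtract 4181 from 5966: 1785 remains
subtract 1597 from 1785: 188 remains
subtract 144 from 188: 44 remains
subtract 34 from 44: 10 remains
subtract 8 from 10: 2 remains
subtract 2 from 2: 0 remains
5966 = 4181 + 1597 + 144 + 34 + 8 + 2, which has 6 terms.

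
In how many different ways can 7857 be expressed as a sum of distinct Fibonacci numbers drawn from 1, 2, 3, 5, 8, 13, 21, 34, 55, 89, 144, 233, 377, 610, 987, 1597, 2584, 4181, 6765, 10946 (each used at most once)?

7857 = 6765+987+89+13+3 = 6765+987+89+13+2+1 = 6765+987+89+8+5+3 = … (77 more), for 80 in all.

80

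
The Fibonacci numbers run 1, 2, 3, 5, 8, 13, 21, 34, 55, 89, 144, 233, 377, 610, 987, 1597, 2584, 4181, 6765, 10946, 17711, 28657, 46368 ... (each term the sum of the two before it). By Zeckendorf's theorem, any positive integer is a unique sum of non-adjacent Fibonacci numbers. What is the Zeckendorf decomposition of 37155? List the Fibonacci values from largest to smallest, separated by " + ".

28657 + 6765 + 1597 + 89 + 34 + 13

subtract 28657 from 37155: 8498 remains
subtract 6765 from 8498: 1733 remains
subtract 1597 from 1733: 136 remains
subtract 89 from 136: 47 remains
subtract 34 from 47: 13 remains
subtract 13 from 13: 0 remains
So 37155 = 28657 + 6765 + 1597 + 89 + 34 + 13, with no two terms consecutive in the sequence.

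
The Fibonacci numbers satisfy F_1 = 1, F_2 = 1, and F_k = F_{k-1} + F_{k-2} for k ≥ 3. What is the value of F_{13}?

Iterating the recurrence up to F_{5} = 5 and F_{4} = 3:
F_{6} = F_{5} + F_{4} = 5 + 3 = 8
F_{7} = F_{6} + F_{5} = 8 + 5 = 13
F_{8} = F_{7} + F_{6} = 13 + 8 = 21
F_{9} = F_{8} + F_{7} = 21 + 13 = 34
F_{10} = F_{9} + F_{8} = 34 + 21 = 55
F_{11} = F_{10} + F_{9} = 55 + 34 = 89
F_{12} = F_{11} + F_{10} = 89 + 55 = 144
F_{13} = F_{12} + F_{11} = 144 + 89 = 233

233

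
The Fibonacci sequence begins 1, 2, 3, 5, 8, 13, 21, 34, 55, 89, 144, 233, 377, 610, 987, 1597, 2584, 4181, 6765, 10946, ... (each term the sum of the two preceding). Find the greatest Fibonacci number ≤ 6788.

6765 ≤ 6788 < 10946, so the largest Fibonacci number not exceeding 6788 is 6765.

6765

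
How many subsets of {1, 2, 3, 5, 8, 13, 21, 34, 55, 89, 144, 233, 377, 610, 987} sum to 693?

9

Starting from the Zeckendorf form and repeatedly splitting a term F_k into F_{k−1} + F_{k−2} (when neither is already used) reaches every representation.
693 = 610+55+21+5+2 = 610+55+13+8+5+2 = 377+233+55+21+5+2 = 610+34+21+13+8+5+2 = 377+233+55+13+8+5+2 = … (4 more), for 9 in all.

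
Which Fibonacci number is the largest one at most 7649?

6765 ≤ 7649 < 10946, so the largest Fibonacci number not exceeding 7649 is 6765.

6765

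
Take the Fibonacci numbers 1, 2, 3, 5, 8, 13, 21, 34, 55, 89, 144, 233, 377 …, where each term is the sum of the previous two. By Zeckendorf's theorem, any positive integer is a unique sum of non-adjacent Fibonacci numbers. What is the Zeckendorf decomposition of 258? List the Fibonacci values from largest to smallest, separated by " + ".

233 + 21 + 3 + 1

Repeatedly subtract the largest Fibonacci number that fits:
largest Fibonacci ≤ 258 is 233; 258 − 233 = 25
largest Fibonacci ≤ 25 is 21; 25 − 21 = 4
largest Fibonacci ≤ 4 is 3; 4 − 3 = 1
largest Fibonacci ≤ 1 is 1; 1 − 1 = 0
So 258 = 233 + 21 + 3 + 1, with no two terms consecutive in the sequence.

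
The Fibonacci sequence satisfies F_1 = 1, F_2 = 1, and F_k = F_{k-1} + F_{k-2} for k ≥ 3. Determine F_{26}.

121393

Iterating the recurrence up to F_{19} = 4181 and F_{18} = 2584:
F_{20} = F_{19} + F_{18} = 4181 + 2584 = 6765
F_{21} = F_{20} + F_{19} = 6765 + 4181 = 10946
F_{22} = F_{21} + F_{20} = 10946 + 6765 = 17711
F_{23} = F_{22} + F_{21} = 17711 + 10946 = 28657
F_{24} = F_{23} + F_{22} = 28657 + 17711 = 46368
F_{25} = F_{24} + F_{23} = 46368 + 28657 = 75025
F_{26} = F_{25} + F_{24} = 75025 + 46368 = 121393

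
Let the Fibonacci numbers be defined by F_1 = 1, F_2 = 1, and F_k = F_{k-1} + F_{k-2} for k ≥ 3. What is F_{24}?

Iterating the recurrence up to F_{19} = 4181 and F_{18} = 2584:
F_{20} = F_{19} + F_{18} = 4181 + 2584 = 6765
F_{21} = F_{20} + F_{19} = 6765 + 4181 = 10946
F_{22} = F_{21} + F_{20} = 10946 + 6765 = 17711
F_{23} = F_{22} + F_{21} = 17711 + 10946 = 28657
F_{24} = F_{23} + F_{22} = 28657 + 17711 = 46368

46368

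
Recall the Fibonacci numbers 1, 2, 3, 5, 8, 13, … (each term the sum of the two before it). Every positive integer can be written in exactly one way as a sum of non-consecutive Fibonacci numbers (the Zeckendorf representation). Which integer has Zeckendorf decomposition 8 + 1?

9

8 + 1 = 9.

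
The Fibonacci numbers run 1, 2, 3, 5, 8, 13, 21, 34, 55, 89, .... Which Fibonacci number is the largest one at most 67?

55

55 ≤ 67 < 89, so the largest Fibonacci number not exceeding 67 is 55.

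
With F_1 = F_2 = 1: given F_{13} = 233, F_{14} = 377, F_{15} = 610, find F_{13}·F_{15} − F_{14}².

233·610 − 377² = 142130 − 142129 = 1. (Cassini's identity: F_{k−1}F_{k+1} − F_k² = (−1)^k.)

1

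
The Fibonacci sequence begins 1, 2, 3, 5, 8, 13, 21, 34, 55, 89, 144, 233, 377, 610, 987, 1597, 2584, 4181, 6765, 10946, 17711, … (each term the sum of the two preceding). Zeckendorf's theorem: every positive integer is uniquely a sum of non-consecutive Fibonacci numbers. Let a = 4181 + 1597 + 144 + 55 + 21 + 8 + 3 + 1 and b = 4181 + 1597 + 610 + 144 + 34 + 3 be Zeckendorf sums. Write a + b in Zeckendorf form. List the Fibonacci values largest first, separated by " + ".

10946 + 1597 + 34 + 2

The two numbers are 6010 and 6569, so their sum is 12579.
Greedily peel off the largest Fibonacci term at each step:
10946 ≤ 12579 < 17711, so take 10946; remainder 1633
1597 ≤ 1633 < 2584, so take 1597; remainder 36
34 ≤ 36 < 55, so take 34; remainder 2
2 ≤ 2 < 3, so take 2; remainder 0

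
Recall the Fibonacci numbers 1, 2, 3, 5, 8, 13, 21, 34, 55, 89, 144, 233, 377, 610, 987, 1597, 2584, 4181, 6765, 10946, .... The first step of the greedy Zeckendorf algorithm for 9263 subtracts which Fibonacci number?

6765

6765 ≤ 9263 < 10946, so the largest Fibonacci number not exceeding 9263 is 6765.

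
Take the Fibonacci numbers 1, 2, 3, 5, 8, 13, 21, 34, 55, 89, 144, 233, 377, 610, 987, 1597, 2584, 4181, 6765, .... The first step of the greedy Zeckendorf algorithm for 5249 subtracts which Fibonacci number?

4181 ≤ 5249 < 6765, so the largest Fibonacci number not exceeding 5249 is 4181.

4181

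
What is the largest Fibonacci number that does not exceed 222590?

196418 ≤ 222590 < 317811, so the largest Fibonacci number not exceeding 222590 is 196418.

196418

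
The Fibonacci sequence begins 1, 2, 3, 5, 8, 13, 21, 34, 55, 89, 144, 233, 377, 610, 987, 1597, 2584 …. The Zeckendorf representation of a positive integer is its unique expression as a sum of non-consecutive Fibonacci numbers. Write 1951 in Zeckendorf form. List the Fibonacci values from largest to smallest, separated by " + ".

Greedily peel off the largest Fibonacci term at each step:
1951: greatest Fibonacci not exceeding it is 1597, leaving 354
354: greatest Fibonacci not exceeding it is 233, leaving 121
121: greatest Fibonacci not exceeding it is 89, leaving 32
32: greatest Fibonacci not exceeding it is 21, leaving 11
11: greatest Fibonacci not exceeding it is 8, leaving 3
3: greatest Fibonacci not exceeding it is 3, leaving 0
So 1951 = 1597 + 233 + 89 + 21 + 8 + 3, with no two terms consecutive in the sequence.

1597 + 233 + 89 + 21 + 8 + 3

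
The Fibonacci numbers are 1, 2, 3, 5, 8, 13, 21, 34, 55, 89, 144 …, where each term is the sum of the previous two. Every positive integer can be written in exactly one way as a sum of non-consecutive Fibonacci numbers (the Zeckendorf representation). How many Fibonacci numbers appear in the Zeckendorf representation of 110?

2

Greedily peel off the largest Fibonacci term at each step:
89 ≤ 110 < 144, so take 89; remainder 21
21 ≤ 21 < 34, so take 21; remainder 0
110 = 89 + 21, which has 2 terms.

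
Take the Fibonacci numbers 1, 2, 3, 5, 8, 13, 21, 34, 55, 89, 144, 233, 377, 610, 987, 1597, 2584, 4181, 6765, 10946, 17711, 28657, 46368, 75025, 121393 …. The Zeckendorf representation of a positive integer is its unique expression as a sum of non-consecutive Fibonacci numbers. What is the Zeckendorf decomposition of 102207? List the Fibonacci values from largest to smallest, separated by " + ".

Greedily peel off the largest Fibonacci term at each step:
subtract 75025 from 102207: 27182 remains
subtract 17711 from 27182: 9471 remains
subtract 6765 from 9471: 2706 remains
subtract 2584 from 2706: 122 remains
subtract 89 from 122: 33 remains
subtract 21 from 33: 12 remains
subtract 8 from 12: 4 remains
subtract 3 from 4: 1 remains
subtract 1 from 1: 0 remains
So 102207 = 75025 + 17711 + 6765 + 2584 + 89 + 21 + 8 + 3 + 1, with no two terms consecutive in the sequence.

75025 + 17711 + 6765 + 2584 + 89 + 21 + 8 + 3 + 1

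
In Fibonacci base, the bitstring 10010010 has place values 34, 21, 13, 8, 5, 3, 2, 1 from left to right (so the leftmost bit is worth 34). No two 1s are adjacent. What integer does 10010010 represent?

44

Summing the place values of the 1 bits: 34 + 8 + 2 = 44.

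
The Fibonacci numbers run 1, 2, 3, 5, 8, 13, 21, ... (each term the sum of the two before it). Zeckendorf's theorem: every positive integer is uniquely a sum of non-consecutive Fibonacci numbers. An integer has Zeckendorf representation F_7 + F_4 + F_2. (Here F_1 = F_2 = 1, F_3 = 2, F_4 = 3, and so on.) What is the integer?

17

F_7 + F_4 + F_2 = 13 + 3 + 1 = 17.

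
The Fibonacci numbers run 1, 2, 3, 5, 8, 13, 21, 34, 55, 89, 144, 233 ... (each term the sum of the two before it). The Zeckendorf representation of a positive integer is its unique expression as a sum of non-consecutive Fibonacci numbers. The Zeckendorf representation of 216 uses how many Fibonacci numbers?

5

subtract 144 from 216: 72 remains
subtract 55 from 72: 17 remains
subtract 13 from 17: 4 remains
subtract 3 from 4: 1 remains
subtract 1 from 1: 0 remains
216 = 144 + 55 + 13 + 3 + 1, which has 5 terms.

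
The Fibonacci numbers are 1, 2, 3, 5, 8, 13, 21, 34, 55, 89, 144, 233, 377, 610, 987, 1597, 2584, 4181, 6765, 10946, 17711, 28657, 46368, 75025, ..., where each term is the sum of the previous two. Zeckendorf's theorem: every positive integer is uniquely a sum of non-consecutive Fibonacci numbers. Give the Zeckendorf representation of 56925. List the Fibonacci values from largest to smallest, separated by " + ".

46368 + 6765 + 2584 + 987 + 144 + 55 + 21 + 1

Repeatedly subtract the largest Fibonacci number that fits:
56925 − 46368 = 10557
10557 − 6765 = 3792
3792 − 2584 = 1208
1208 − 987 = 221
221 − 144 = 77
77 − 55 = 22
22 − 21 = 1
1 − 1 = 0
So 56925 = 46368 + 6765 + 2584 + 987 + 144 + 55 + 21 + 1, with no two terms consecutive in the sequence.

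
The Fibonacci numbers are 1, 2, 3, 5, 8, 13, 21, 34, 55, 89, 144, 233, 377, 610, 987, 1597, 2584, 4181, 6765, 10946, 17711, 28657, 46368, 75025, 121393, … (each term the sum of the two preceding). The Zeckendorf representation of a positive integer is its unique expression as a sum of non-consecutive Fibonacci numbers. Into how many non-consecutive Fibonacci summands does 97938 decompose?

5

97938 − 75025 = 22913
22913 − 17711 = 5202
5202 − 4181 = 1021
1021 − 987 = 34
34 − 34 = 0
97938 = 75025 + 17711 + 4181 + 987 + 34, which has 5 terms.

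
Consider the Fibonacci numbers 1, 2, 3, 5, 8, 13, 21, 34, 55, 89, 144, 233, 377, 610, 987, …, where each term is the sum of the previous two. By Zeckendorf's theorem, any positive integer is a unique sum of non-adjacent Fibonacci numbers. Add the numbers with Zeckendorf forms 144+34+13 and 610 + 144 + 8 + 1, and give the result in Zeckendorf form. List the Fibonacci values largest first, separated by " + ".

The two numbers are 191 and 763, so their sum is 954.
Repeatedly subtract the largest Fibonacci number that fits:
subtract 610 from 954: 344 remains
subtract 233 from 344: 111 remains
subtract 89 from 111: 22 remains
subtract 21 from 22: 1 remains
subtract 1 from 1: 0 remains

610 + 233 + 89 + 21 + 1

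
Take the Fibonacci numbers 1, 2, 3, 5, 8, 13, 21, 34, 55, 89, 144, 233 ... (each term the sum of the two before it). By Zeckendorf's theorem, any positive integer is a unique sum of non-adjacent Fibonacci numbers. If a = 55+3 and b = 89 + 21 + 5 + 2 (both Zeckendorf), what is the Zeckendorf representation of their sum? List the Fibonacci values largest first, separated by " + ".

144 + 21 + 8 + 2

The two numbers are 58 and 117, so their sum is 175.
175 − 144 = 31
31 − 21 = 10
10 − 8 = 2
2 − 2 = 0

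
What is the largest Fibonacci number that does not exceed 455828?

317811

317811 ≤ 455828 < 514229, so the largest Fibonacci number not exceeding 455828 is 317811.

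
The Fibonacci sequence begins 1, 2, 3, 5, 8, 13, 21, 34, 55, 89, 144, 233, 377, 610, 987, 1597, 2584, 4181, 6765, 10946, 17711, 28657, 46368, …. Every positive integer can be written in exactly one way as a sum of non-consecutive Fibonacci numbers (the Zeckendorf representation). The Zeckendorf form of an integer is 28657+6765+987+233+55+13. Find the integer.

36710

28657+6765+987+233+55+13 = 36710.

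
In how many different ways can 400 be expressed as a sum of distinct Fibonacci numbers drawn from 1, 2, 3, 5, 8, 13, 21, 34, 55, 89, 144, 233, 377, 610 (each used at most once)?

11

400 = 377+21+2 = 377+13+8+2 = 233+144+21+2 = … (8 more), for 11 in all.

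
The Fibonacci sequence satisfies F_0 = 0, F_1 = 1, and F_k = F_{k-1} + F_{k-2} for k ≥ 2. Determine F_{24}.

46368

Iterating the recurrence up to F_{17} = 1597 and F_{16} = 987:
F_{18} = F_{17} + F_{16} = 1597 + 987 = 2584
F_{19} = F_{18} + F_{17} = 2584 + 1597 = 4181
F_{20} = F_{19} + F_{18} = 4181 + 2584 = 6765
F_{21} = F_{20} + F_{19} = 6765 + 4181 = 10946
F_{22} = F_{21} + F_{20} = 10946 + 6765 = 17711
F_{23} = F_{22} + F_{21} = 17711 + 10946 = 28657
F_{24} = F_{23} + F_{22} = 28657 + 17711 = 46368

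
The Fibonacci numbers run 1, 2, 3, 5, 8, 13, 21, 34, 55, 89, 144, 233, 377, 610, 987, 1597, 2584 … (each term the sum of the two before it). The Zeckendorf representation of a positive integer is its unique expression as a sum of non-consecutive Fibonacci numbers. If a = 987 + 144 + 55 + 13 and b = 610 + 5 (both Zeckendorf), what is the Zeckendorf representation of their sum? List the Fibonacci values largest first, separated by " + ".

The two numbers are 1199 and 615, so their sum is 1814.
take 1597 (≤ 1814); 1814 − 1597 = 217
take 144 (≤ 217); 217 − 144 = 73
take 55 (≤ 73); 73 − 55 = 18
take 13 (≤ 18); 18 − 13 = 5
take 5 (≤ 5); 5 − 5 = 0

1597 + 144 + 55 + 13 + 5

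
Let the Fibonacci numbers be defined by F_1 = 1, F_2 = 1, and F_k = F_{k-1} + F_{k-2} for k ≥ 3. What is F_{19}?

4181

Iterating the recurrence up to F_{14} = 377 and F_{13} = 233:
F_{15} = F_{14} + F_{13} = 377 + 233 = 610
F_{16} = F_{15} + F_{14} = 610 + 377 = 987
F_{17} = F_{16} + F_{15} = 987 + 610 = 1597
F_{18} = F_{17} + F_{16} = 1597 + 987 = 2584
F_{19} = F_{18} + F_{17} = 2584 + 1597 = 4181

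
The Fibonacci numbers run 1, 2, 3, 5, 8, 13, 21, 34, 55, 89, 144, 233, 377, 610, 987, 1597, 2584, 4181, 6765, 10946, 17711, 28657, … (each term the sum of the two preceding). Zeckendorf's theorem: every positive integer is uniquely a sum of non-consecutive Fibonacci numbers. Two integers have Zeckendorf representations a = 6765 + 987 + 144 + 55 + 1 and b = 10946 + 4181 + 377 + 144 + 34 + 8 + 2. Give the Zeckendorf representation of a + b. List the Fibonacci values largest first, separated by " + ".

The two numbers are 7952 and 15692, so their sum is 23644.
largest Fibonacci ≤ 23644 is 17711; 23644 − 17711 = 5933
largest Fibonacci ≤ 5933 is 4181; 5933 − 4181 = 1752
largest Fibonacci ≤ 1752 is 1597; 1752 − 1597 = 155
largest Fibonacci ≤ 155 is 144; 155 − 144 = 11
largest Fibonacci ≤ 11 is 8; 11 − 8 = 3
largest Fibonacci ≤ 3 is 3; 3 − 3 = 0

17711 + 4181 + 1597 + 144 + 8 + 3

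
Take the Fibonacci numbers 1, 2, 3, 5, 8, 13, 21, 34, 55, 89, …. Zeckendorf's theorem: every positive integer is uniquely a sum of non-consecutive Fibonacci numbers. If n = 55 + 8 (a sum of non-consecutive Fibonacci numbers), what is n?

63

55 + 8 = 63.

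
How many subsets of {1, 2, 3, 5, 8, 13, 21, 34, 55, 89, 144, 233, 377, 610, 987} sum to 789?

Starting from the Zeckendorf form and repeatedly splitting a term F_k into F_{k−1} + F_{k−2} (when neither is already used) reaches every representation.
789 = 610+144+34+1 = 610+144+21+13+1 = 610+89+55+34+1 = … (13 more), for 16 in all.

16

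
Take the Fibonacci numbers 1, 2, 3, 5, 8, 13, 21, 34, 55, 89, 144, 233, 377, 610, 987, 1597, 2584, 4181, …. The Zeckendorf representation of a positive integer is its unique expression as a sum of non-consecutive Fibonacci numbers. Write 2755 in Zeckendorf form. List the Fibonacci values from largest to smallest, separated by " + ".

Greedy algorithm:
2755: greatest Fibonacci not exceeding it is 2584, leaving 171
171: greatest Fibonacci not exceeding it is 144, leaving 27
27: greatest Fibonacci not exceeding it is 21, leaving 6
6: greatest Fibonacci not exceeding it is 5, leaving 1
1: greatest Fibonacci not exceeding it is 1, leaving 0
So 2755 = 2584 + 144 + 21 + 5 + 1, with no two terms consecutive in the sequence.

2584 + 144 + 21 + 5 + 1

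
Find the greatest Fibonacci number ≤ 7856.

6765

6765 ≤ 7856 < 10946, so the largest Fibonacci number not exceeding 7856 is 6765.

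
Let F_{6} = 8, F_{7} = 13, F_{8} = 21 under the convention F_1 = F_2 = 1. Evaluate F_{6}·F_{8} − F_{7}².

-1

8·21 − 13² = 168 − 169 = -1. (Cassini's identity: F_{k−1}F_{k+1} − F_k² = (−1)^k.)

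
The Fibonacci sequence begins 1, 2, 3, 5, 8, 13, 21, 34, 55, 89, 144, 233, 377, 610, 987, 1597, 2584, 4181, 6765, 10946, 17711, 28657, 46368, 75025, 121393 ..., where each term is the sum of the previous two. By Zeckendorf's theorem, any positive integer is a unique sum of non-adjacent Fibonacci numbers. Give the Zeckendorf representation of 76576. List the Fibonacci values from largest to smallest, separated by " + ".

76576: greatest Fibonacci not exceeding it is 75025, leaving 1551
1551: greatest Fibonacci not exceeding it is 987, leaving 564
564: greatest Fibonacci not exceeding it is 377, leaving 187
187: greatest Fibonacci not exceeding it is 144, leaving 43
43: greatest Fibonacci not exceeding it is 34, leaving 9
9: greatest Fibonacci not exceeding it is 8, leaving 1
1: greatest Fibonacci not exceeding it is 1, leaving 0
So 76576 = 75025 + 987 + 377 + 144 + 34 + 8 + 1, with no two terms consecutive in the sequence.

75025 + 987 + 377 + 144 + 34 + 8 + 1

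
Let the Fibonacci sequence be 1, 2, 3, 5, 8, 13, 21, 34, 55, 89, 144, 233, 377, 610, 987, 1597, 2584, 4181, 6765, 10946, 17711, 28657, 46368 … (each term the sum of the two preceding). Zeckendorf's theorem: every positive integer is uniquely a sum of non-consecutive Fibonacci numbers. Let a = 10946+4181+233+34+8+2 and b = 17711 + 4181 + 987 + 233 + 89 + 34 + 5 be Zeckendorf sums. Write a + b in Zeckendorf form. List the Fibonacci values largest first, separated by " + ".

28657 + 6765 + 2584 + 610 + 21 + 5 + 2

The two numbers are 15404 and 23240, so their sum is 38644.
Repeatedly subtract the largest Fibonacci number that fits:
28657 ≤ 38644 < 46368, so take 28657; remainder 9987
6765 ≤ 9987 < 10946, so take 6765; remainder 3222
2584 ≤ 3222 < 4181, so take 2584; remainder 638
610 ≤ 638 < 987, so take 610; remainder 28
21 ≤ 28 < 34, so take 21; remainder 7
5 ≤ 7 < 8, so take 5; remainder 2
2 ≤ 2 < 3, so take 2; remainder 0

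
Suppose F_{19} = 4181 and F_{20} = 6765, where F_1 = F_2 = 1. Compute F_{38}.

39088169

By the doubling identity F_{2k} = F_k(2F_{k+1} − F_k): F_{38} = 4181·(2·6765 − 4181) = 4181·9349 = 39088169.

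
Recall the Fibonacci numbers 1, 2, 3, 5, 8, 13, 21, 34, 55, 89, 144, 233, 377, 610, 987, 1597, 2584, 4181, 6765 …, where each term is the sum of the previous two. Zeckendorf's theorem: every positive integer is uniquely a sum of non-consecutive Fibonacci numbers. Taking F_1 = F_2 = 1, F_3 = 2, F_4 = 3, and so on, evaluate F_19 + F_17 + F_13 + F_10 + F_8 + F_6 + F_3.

F_19 + F_17 + F_13 + F_10 + F_8 + F_6 + F_3 = 4181 + 1597 + 233 + 55 + 21 + 8 + 2 = 6097.

6097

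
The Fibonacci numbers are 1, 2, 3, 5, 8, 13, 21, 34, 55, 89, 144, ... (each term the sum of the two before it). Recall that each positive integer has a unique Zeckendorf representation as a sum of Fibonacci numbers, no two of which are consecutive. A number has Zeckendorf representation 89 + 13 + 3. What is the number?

105

89 + 13 + 3 = 105.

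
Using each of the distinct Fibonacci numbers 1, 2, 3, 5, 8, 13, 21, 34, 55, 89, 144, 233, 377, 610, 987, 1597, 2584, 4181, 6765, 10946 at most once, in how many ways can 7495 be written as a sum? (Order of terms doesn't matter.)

45

7495 = 6765+610+89+21+8+2 = 6765+610+89+21+5+3+2 = 6765+610+55+34+21+8+2 = 6765+377+233+89+21+8+2 = 6765+610+89+13+8+5+3+2 = … (40 more), for 45 in all.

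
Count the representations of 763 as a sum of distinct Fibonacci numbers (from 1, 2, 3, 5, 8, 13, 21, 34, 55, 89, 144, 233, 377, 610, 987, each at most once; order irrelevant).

763 = 610+144+8+1 = 610+144+5+3+1 = 610+89+55+8+1 = … (11 more), for 14 in all.

14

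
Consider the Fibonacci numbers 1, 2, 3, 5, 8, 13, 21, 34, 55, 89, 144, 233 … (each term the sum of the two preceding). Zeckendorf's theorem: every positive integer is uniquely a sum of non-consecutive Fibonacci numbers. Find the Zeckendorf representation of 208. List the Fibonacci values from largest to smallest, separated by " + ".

Greedy algorithm:
208 − 144 = 64
64 − 55 = 9
9 − 8 = 1
1 − 1 = 0
So 208 = 144 + 55 + 8 + 1, with no two terms consecutive in the sequence.

144 + 55 + 8 + 1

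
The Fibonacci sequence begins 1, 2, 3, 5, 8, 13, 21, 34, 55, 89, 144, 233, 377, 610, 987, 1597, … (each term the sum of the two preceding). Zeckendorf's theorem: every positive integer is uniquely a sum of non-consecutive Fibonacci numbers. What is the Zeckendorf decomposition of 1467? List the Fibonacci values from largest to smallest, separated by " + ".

subtract 987 from 1467: 480 remains
subtract 377 from 480: 103 remains
subtract 89 from 103: 14 remains
subtract 13 from 14: 1 remains
subtract 1 from 1: 0 remains
So 1467 = 987 + 377 + 89 + 13 + 1, with no two terms consecutive in the sequence.

987 + 377 + 89 + 13 + 1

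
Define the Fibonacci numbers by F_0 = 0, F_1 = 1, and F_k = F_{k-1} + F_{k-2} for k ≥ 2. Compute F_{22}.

17711

Iterating the recurrence up to F_{15} = 610 and F_{14} = 377:
F_{16} = F_{15} + F_{14} = 610 + 377 = 987
F_{17} = F_{16} + F_{15} = 987 + 610 = 1597
F_{18} = F_{17} + F_{16} = 1597 + 987 = 2584
F_{19} = F_{18} + F_{17} = 2584 + 1597 = 4181
F_{20} = F_{19} + F_{18} = 4181 + 2584 = 6765
F_{21} = F_{20} + F_{19} = 6765 + 4181 = 10946
F_{22} = F_{21} + F_{20} = 10946 + 6765 = 17711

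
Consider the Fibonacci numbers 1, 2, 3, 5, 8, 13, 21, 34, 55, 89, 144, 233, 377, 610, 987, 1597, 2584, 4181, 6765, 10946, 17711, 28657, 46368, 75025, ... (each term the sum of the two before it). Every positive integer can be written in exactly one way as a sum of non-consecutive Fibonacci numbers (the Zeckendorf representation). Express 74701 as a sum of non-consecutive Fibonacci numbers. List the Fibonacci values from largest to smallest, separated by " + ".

46368 + 17711 + 6765 + 2584 + 987 + 233 + 34 + 13 + 5 + 1

subtract 46368 from 74701: 28333 remains
subtract 17711 from 28333: 10622 remains
subtract 6765 from 10622: 3857 remains
subtract 2584 from 3857: 1273 remains
subtract 987 from 1273: 286 remains
subtract 233 from 286: 53 remains
subtract 34 from 53: 19 remains
subtract 13 from 19: 6 remains
subtract 5 from 6: 1 remains
subtract 1 from 1: 0 remains
So 74701 = 46368 + 17711 + 6765 + 2584 + 987 + 233 + 34 + 13 + 5 + 1, with no two terms consecutive in the sequence.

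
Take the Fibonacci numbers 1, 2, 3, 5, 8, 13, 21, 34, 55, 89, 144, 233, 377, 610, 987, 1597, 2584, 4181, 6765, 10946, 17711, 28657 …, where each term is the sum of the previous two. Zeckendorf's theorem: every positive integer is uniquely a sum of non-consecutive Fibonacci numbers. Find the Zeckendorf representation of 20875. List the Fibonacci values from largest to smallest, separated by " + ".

largest Fibonacci ≤ 20875 is 17711; 20875 − 17711 = 3164
largest Fibonacci ≤ 3164 is 2584; 3164 − 2584 = 580
largest Fibonacci ≤ 580 is 377; 580 − 377 = 203
largest Fibonacci ≤ 203 is 144; 203 − 144 = 59
largest Fibonacci ≤ 59 is 55; 59 − 55 = 4
largest Fibonacci ≤ 4 is 3; 4 − 3 = 1
largest Fibonacci ≤ 1 is 1; 1 − 1 = 0
So 20875 = 17711 + 2584 + 377 + 144 + 55 + 3 + 1, with no two terms consecutive in the sequence.

17711 + 2584 + 377 + 144 + 55 + 3 + 1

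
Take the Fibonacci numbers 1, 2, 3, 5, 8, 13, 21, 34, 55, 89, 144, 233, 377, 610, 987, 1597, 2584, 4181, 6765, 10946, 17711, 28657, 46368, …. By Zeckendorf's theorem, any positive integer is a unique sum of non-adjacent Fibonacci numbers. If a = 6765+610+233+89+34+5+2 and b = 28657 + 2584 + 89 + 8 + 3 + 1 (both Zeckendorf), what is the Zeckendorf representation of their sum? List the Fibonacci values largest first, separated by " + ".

The two numbers are 7738 and 31342, so their sum is 39080.
subtract 28657 from 39080: 10423 remains
subtract 6765 from 10423: 3658 remains
subtract 2584 from 3658: 1074 remains
subtract 987 from 1074: 87 remains
subtract 55 from 87: 32 remains
subtract 21 from 32: 11 remains
subtract 8 from 11: 3 remains
subtract 3 from 3: 0 remains

28657 + 6765 + 2584 + 987 + 55 + 21 + 8 + 3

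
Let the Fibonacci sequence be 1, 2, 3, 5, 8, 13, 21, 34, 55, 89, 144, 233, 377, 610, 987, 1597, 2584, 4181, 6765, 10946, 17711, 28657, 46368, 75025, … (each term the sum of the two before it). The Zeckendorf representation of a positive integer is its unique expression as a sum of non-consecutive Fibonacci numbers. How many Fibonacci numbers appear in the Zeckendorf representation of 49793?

subtract 46368 from 49793: 3425 remains
subtract 2584 from 3425: 841 remains
subtract 610 from 841: 231 remains
subtract 144 from 231: 87 remains
subtract 55 from 87: 32 remains
subtract 21 from 32: 11 remains
subtract 8 from 11: 3 remains
subtract 3 from 3: 0 remains
49793 = 46368 + 2584 + 610 + 144 + 55 + 21 + 8 + 3, which has 8 terms.

8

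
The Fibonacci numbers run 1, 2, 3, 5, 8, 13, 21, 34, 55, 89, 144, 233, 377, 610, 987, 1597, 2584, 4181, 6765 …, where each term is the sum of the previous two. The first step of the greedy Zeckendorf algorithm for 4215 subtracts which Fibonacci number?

4181 ≤ 4215 < 6765, so the largest Fibonacci number not exceeding 4215 is 4181.

4181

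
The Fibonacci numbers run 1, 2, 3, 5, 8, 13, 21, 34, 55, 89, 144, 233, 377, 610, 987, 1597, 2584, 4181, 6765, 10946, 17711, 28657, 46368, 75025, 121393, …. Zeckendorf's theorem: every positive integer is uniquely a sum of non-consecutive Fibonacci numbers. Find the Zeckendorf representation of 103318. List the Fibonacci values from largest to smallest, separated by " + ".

Greedy algorithm:
75025 ≤ 103318 < 121393, so take 75025; remainder 28293
17711 ≤ 28293 < 28657, so take 17711; remainder 10582
6765 ≤ 10582 < 10946, so take 6765; remainder 3817
2584 ≤ 3817 < 4181, so take 2584; remainder 1233
987 ≤ 1233 < 1597, so take 987; remainder 246
233 ≤ 246 < 377, so take 233; remainder 13
13 ≤ 13 < 21, so take 13; remainder 0
So 103318 = 75025 + 17711 + 6765 + 2584 + 987 + 233 + 13, with no two terms consecutive in the sequence.

75025 + 17711 + 6765 + 2584 + 987 + 233 + 13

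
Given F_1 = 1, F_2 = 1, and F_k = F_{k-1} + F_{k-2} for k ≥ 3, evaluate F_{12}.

144

Iterating the recurrence up to F_{8} = 21 and F_{7} = 13:
F_{9} = F_{8} + F_{7} = 21 + 13 = 34
F_{10} = F_{9} + F_{8} = 34 + 21 = 55
F_{11} = F_{10} + F_{9} = 55 + 34 = 89
F_{12} = F_{11} + F_{10} = 89 + 55 = 144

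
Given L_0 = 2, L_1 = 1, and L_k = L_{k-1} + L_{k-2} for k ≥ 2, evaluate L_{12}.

322

Iterating the recurrence up to L_{4} = 7 and L_{3} = 4:
L_{5} = L_{4} + L_{3} = 7 + 4 = 11
L_{6} = L_{5} + L_{4} = 11 + 7 = 18
L_{7} = L_{6} + L_{5} = 18 + 11 = 29
L_{8} = L_{7} + L_{6} = 29 + 18 = 47
L_{9} = L_{8} + L_{7} = 47 + 29 = 76
L_{10} = L_{9} + L_{8} = 76 + 47 = 123
L_{11} = L_{10} + L_{9} = 123 + 76 = 199
L_{12} = L_{11} + L_{10} = 199 + 123 = 322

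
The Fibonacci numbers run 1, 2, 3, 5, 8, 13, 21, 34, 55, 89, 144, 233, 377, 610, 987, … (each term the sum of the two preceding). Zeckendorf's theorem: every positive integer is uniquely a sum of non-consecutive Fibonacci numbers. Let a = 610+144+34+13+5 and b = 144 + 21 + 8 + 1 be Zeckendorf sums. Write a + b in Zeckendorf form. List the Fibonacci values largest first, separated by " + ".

610 + 233 + 89 + 34 + 13 + 1

The two numbers are 806 and 174, so their sum is 980.
Greedy algorithm:
980 − 610 = 370
370 − 233 = 137
137 − 89 = 48
48 − 34 = 14
14 − 13 = 1
1 − 1 = 0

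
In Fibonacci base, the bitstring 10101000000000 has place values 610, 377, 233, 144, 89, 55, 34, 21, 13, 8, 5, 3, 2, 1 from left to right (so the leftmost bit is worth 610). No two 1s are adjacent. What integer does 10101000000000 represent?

932

Summing the place values of the 1 bits: 610 + 233 + 89 = 932.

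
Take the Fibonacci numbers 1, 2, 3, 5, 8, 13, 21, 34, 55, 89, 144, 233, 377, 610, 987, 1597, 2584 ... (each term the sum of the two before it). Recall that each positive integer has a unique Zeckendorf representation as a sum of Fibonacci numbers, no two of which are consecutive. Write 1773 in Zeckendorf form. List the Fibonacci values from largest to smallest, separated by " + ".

1597 + 144 + 21 + 8 + 3

Repeatedly subtract the largest Fibonacci number that fits:
take 1597 (≤ 1773); 1773 − 1597 = 176
take 144 (≤ 176); 176 − 144 = 32
take 21 (≤ 32); 32 − 21 = 11
take 8 (≤ 11); 11 − 8 = 3
take 3 (≤ 3); 3 − 3 = 0
So 1773 = 1597 + 144 + 21 + 8 + 3, with no two terms consecutive in the sequence.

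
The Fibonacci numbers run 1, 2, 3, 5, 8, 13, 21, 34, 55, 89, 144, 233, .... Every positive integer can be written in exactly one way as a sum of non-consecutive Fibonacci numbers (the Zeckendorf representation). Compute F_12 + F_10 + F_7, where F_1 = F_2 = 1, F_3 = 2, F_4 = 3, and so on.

212

F_12 + F_10 + F_7 = 144 + 55 + 13 = 212.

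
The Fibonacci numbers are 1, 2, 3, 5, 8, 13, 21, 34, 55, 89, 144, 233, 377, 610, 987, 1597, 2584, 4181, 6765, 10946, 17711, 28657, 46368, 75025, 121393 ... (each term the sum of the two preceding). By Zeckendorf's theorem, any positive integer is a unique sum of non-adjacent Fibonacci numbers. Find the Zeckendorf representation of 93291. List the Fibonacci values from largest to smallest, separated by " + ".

take 75025 (≤ 93291); 93291 − 75025 = 18266
take 17711 (≤ 18266); 18266 − 17711 = 555
take 377 (≤ 555); 555 − 377 = 178
take 144 (≤ 178); 178 − 144 = 34
take 34 (≤ 34); 34 − 34 = 0
So 93291 = 75025 + 17711 + 377 + 144 + 34, with no two terms consecutive in the sequence.

75025 + 17711 + 377 + 144 + 34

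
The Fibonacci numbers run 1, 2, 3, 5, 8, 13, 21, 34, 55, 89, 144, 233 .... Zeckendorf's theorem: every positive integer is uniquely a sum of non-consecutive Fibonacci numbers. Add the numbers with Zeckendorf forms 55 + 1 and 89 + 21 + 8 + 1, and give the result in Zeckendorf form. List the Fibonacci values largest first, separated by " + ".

The two numbers are 56 and 119, so their sum is 175.
144 ≤ 175 < 233, so take 144; remainder 31
21 ≤ 31 < 34, so take 21; remainder 10
8 ≤ 10 < 13, so take 8; remainder 2
2 ≤ 2 < 3, so take 2; remainder 0

144 + 21 + 8 + 2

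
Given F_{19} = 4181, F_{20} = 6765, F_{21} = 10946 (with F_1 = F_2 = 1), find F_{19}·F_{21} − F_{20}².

4181·10946 − 6765² = 45765226 − 45765225 = 1. (Cassini's identity: F_{k−1}F_{k+1} − F_k² = (−1)^k.)

1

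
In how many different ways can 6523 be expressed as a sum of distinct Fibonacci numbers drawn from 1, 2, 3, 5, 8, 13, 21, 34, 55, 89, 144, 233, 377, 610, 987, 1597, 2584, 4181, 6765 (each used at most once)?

15

Each representation comes from the Zeckendorf form by replacing some F_k with F_{k−1} + F_{k−2} where possible.
6523 = 4181+1597+610+89+34+8+3+1 = 4181+1597+610+89+21+13+8+3+1 = 4181+1597+377+233+89+34+8+3+1 = 4181+1597+610+55+34+21+13+8+3+1 = 4181+1597+377+233+89+21+13+8+3+1 = … (10 more), for 15 in all.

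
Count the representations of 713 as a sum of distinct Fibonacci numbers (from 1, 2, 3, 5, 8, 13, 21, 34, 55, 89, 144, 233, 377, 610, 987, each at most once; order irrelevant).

21

Starting from the Zeckendorf form and repeatedly splitting a term F_k into F_{k−1} + F_{k−2} (when neither is already used) reaches every representation.
713 = 610+89+13+1 = 610+89+8+5+1 = 610+55+34+13+1 = … (18 more), for 21 in all.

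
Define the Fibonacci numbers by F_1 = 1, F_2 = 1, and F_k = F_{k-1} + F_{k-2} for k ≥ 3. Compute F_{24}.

Iterating the recurrence up to F_{20} = 6765 and F_{19} = 4181:
F_{21} = F_{20} + F_{19} = 6765 + 4181 = 10946
F_{22} = F_{21} + F_{20} = 10946 + 6765 = 17711
F_{23} = F_{22} + F_{21} = 17711 + 10946 = 28657
F_{24} = F_{23} + F_{22} = 28657 + 17711 = 46368

46368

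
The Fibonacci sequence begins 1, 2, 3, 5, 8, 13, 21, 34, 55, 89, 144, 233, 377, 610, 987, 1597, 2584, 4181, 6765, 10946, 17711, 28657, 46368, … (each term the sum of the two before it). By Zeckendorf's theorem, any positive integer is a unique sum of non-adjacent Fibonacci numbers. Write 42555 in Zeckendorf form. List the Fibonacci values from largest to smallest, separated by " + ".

28657 + 10946 + 2584 + 233 + 89 + 34 + 8 + 3 + 1

28657 ≤ 42555 < 46368, so take 28657; remainder 13898
10946 ≤ 13898 < 17711, so take 10946; remainder 2952
2584 ≤ 2952 < 4181, so take 2584; remainder 368
233 ≤ 368 < 377, so take 233; remainder 135
89 ≤ 135 < 144, so take 89; remainder 46
34 ≤ 46 < 55, so take 34; remainder 12
8 ≤ 12 < 13, so take 8; remainder 4
3 ≤ 4 < 5, so take 3; remainder 1
1 ≤ 1 < 2, so take 1; remainder 0
So 42555 = 28657 + 10946 + 2584 + 233 + 89 + 34 + 8 + 3 + 1, with no two terms consecutive in the sequence.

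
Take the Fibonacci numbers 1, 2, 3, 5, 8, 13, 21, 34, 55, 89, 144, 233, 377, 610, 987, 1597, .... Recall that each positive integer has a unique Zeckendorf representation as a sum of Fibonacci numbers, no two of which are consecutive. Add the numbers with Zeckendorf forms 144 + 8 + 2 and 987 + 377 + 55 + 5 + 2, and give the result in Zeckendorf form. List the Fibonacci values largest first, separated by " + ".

The two numbers are 154 and 1426, so their sum is 1580.
Greedy algorithm:
take 987 (≤ 1580); 1580 − 987 = 593
take 377 (≤ 593); 593 − 377 = 216
take 144 (≤ 216); 216 − 144 = 72
take 55 (≤ 72); 72 − 55 = 17
take 13 (≤ 17); 17 − 13 = 4
take 3 (≤ 4); 4 − 3 = 1
take 1 (≤ 1); 1 − 1 = 0

987 + 377 + 144 + 55 + 13 + 3 + 1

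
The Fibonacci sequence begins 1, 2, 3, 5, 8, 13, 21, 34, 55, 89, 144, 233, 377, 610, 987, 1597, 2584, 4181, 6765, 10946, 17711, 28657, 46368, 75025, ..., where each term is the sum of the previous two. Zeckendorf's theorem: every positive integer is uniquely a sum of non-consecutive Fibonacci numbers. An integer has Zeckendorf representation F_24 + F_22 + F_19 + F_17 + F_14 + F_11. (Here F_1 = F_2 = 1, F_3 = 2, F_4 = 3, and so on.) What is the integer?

70323

F_24 + F_22 + F_19 + F_17 + F_14 + F_11 = 46368 + 17711 + 4181 + 1597 + 377 + 89 = 70323.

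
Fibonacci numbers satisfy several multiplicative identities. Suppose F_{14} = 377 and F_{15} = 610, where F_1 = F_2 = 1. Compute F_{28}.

317811

By the doubling identity F_{2k} = F_k(2F_{k+1} − F_k): F_{28} = 377·(2·610 − 377) = 377·843 = 317811.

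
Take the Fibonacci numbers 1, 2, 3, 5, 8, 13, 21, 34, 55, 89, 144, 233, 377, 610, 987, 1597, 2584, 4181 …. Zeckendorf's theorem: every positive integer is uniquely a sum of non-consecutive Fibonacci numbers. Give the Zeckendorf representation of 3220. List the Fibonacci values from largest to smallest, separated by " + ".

2584 + 610 + 21 + 5

Greedy algorithm:
3220: greatest Fibonacci not exceeding it is 2584, leaving 636
636: greatest Fibonacci not exceeding it is 610, leaving 26
26: greatest Fibonacci not exceeding it is 21, leaving 5
5: greatest Fibonacci not exceeding it is 5, leaving 0
So 3220 = 2584 + 610 + 21 + 5, with no two terms consecutive in the sequence.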